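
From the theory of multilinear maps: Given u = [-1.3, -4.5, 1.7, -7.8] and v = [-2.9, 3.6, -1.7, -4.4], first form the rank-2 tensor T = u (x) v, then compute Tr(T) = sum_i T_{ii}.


The outer product gives T_{ij} = u_i v_j.
The trace (contraction) is Tr(T) = sum_i T_{ii} = sum_i u_i v_i.
Diagonal entries:
T_{11} = u_1 * v_1 = -1.3 * -2.9 = 3.77
T_{22} = u_2 * v_2 = -4.5 * 3.6 = -16.2
T_{33} = u_3 * v_3 = 1.7 * -1.7 = -2.89
T_{44} = u_4 * v_4 = -7.8 * -4.4 = 34.32
Tr(T) = 3.77 + -16.2 + -2.89 + 34.32 = 19

19


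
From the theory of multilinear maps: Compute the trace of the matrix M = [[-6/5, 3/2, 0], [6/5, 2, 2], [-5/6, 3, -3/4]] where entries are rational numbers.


The trace is the sum of diagonal entries.
Diagonal: M[1,1] = -6/5, M[2,2] = 2, M[3,3] = -3/4
Tr(M) = -6/5 + 2 + -3/4
Computing step by step:
After adding M[1,1]: -6/5
After adding M[2,2]: 4/5
After adding M[3,3]: 1/20
Tr(M) = 1/20

1/20


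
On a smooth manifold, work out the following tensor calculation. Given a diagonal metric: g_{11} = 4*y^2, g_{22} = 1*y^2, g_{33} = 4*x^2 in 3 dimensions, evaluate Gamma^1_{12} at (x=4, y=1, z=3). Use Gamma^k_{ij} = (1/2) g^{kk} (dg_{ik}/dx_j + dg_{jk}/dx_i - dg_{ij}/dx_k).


For a diagonal metric, Gamma^k_{ij} = (1/2) g^{kk} (dg_{ik}/dx_j + dg_{jk}/dx_i - dg_{ij}/dx_k).
The metric is diagonal, so g_{ab} = 0 for a != b.
At the given point: g_{11} = 4, g_{22} = 1, g_{33} = 64
g^{11} = 1/4
dg_{11}/dx_2 = dg_{11}/dx_2 = 8
dg_{21}/dx_1 = 0 (off-diagonal)
dg_{12}/dx_1 = 0 (off-diagonal)
Numerator = 8 + 0 - 0 = 8
Gamma^1_{12} = 8 / (2 * 4) = 1

1


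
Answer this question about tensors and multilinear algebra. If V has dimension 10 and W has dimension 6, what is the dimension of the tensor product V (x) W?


The dimension of a tensor product is the product of dimensions.
dim(V) = 10, dim(W) = 6
dim(V (x) W) = 10 * 6 = 60

60


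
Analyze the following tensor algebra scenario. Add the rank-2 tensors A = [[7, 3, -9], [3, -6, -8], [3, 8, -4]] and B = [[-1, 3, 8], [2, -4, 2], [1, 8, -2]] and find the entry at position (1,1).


Tensor addition is component-wise: (A + B)_{ij} = A_{ij} + B_{ij}.
A_{11} = 7
B_{11} = -1
(A + B)_{11} = 7 + -1 = 6

6


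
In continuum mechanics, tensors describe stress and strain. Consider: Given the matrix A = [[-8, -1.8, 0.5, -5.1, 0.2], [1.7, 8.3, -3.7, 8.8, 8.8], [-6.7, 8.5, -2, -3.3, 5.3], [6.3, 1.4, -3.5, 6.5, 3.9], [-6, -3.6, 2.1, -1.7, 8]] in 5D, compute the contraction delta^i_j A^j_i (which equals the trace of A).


The contraction (trace) of a rank-2 tensor is the sum of its diagonal elements.
Diagonal entries: A[1,1] = -8, A[2,2] = 8.3, A[3,3] = -2, A[4,4] = 6.5, A[5,5] = 8
Tr(A) = -8 + 8.3 + -2 + 6.5 + 8 = 12.8

12.8


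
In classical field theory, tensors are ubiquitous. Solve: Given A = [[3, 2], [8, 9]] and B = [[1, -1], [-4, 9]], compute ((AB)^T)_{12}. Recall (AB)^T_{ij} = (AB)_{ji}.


(AB)^T_{ij} = (AB)_{ji} = sum_k A_{jk} B_{ki}.
For i=1, j=2 we need (AB)_{21}:
A_{21} * B_{11} = 8 * 1 = 8
A_{22} * B_{21} = 9 * -4 = -36
Sum = 8 + -36 = -28

-28


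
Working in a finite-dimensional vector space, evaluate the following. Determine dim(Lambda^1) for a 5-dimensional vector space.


The dimension of the space of p-forms on an n-dimensional space is C(n, p).
n = 5, p = 1
C(5, 1) = 5! / (1! * 4!) = 5

5


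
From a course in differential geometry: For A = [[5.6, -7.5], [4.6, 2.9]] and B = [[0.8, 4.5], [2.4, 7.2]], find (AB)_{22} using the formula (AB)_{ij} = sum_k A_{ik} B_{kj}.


(AB)_{ij} = sum_k A_{ik} B_{kj}.
For i=2, j=2:
A_{21} * B_{12} = 4.6 * 4.5 = 20.7
A_{22} * B_{22} = 2.9 * 7.2 = 20.88
Sum = 20.7 + 20.88 = 41.58

41.58


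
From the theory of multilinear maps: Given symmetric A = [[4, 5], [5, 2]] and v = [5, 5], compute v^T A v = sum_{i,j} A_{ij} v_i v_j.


First compute Av:
(Av)_1 = 4*5 + 5*5 = 45
(Av)_2 = 5*5 + 2*5 = 35
Av = [45, 35]
Then v^T (Av) = 5*45 + 5*35
= 225 + 175 = 400

400


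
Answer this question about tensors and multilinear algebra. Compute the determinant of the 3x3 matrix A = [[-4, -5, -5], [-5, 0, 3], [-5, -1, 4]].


Expanding along the first row, det(A) = a11*M_11 - a12*M_12 + a13*M_13, where M_1j is the (1,j) minor.
Minor M_11 = 0*4 - 3*-1 = 3
Minor M_12 = -5*4 - 3*-5 = -5
Minor M_13 = -5*-1 - 0*-5 = 5
det = -4*(3) - -5*(-5) + -5*(5)
    = -12 - 25 + -25
    = -62

-62


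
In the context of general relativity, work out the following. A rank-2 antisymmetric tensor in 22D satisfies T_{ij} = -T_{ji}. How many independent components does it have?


An antisymmetric rank-2 tensor satisfies A_{ij} = -A_{ji}, so diagonal entries are zero.
The independent components are the upper-triangular entries: C(n, 2) = n(n-1)/2.
n = 22
C(22, 2) = 22 * 21 / 2 = 462 / 2 = 231

231


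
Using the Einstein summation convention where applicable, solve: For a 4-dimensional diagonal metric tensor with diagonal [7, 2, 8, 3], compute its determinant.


For a diagonal metric, the determinant is the product of diagonal entries.
Diagonal entries: 7, 2, 8, 3
det(g) = 7 * 2 * 8 * 3 = 336

336


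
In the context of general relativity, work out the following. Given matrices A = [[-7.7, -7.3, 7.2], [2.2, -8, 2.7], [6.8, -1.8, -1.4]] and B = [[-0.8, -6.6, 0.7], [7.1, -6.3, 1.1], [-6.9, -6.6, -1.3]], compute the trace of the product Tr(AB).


Tr(AB) = sum_i (AB)_{ii} where (AB)_{ii} = sum_k A_{ik} B_{ki}.
(AB)_{11} = -7.7*-0.8 + -7.3*7.1 + 7.2*-6.9 = -95.35
(AB)_{22} = 2.2*-6.6 + -8*-6.3 + 2.7*-6.6 = 18.06
(AB)_{33} = 6.8*0.7 + -1.8*1.1 + -1.4*-1.3 = 4.6
Tr(AB) = -95.35 + 18.06 + 4.6 = -72.69

-72.69


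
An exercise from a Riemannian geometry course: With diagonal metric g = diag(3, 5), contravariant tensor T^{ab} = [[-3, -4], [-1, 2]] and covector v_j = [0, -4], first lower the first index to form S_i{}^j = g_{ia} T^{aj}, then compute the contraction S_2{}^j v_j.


Step 1: lower the first index. For a diagonal metric, g_{ia} T^{aj} = g_{ii} T^{ij} (no sum on i).
g_{22} = 5
S_2{}^1 = 5 * T^{21} = 5 * -1 = -5
S_2{}^2 = 5 * T^{22} = 5 * 2 = 10
Step 2: contract S_2{}^j with v_j.
S_2{}^1 * v_1 = -5 * 0 = 0
S_2{}^2 * v_2 = 10 * -4 = -40
Result = 0 + -40 = -40

-40


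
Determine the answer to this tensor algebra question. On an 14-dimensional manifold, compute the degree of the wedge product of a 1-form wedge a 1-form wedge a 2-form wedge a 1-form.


The degree of a wedge product is the sum of the degrees of the individual forms.
Degrees: 1, 1, 2, 1
Total degree = 1 + 1 + 2 + 1 = 5

5


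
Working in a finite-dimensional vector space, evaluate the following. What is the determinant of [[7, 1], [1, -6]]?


For a 2x2 matrix [[a, b], [c, d]], det = a*d - b*c.
a = 7, b = 1, c = 1, d = -6
a*d = 7 * -6 = -42
b*c = 1 * 1 = 1
det = -42 - 1 = -43

-43


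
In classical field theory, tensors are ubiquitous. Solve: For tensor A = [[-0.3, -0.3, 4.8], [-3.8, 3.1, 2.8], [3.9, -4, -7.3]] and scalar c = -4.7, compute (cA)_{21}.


Scalar multiplication: (cA)_{ij} = c * A_{ij}.
c = -4.7
A_{21} = -3.8
(cA)_{21} = -4.7 * -3.8 = 17.86

17.86


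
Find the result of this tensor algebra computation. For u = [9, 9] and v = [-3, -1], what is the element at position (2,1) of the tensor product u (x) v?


The outer product entry T_{ij} = u_i * v_j.
We need i=2, j=1.
u_2 = 9, v_1 = -3
T_{2,1} = 9 * -3 = -27

-27


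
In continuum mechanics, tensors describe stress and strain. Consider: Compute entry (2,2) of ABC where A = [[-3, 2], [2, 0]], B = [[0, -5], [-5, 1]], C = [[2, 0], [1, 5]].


(ABC)_{22} = sum_m (AB)_{2m} C_{m2}. First compute row 2 of AB.
(AB)_{21} = 2*0 + 0*-5 = 0
(AB)_{22} = 2*-5 + 0*1 = -10
Now contract with column 2 of C:
(AB)_{21} * C_{12} = 0 * 0 = 0
(AB)_{22} * C_{22} = -10 * 5 = -50
(ABC)_{22} = 0 + -50 = -50

-50


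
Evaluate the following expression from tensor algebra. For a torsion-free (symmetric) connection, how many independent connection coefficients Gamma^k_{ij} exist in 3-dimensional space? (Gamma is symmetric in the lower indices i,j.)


Christoffel symbols Gamma^k_{ij} are symmetric in i,j, so there are d * d(d+1)/2 independent symbols.
d = 3
d(d+1)/2 = 3 * 4 / 2 = 6
Total = 3 * 6 = 18

18


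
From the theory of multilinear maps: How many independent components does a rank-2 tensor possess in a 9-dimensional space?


The number of components of a rank-r tensor in d dimensions is d^r.
Here d = 9 and r = 2.
9^2 = 81

81


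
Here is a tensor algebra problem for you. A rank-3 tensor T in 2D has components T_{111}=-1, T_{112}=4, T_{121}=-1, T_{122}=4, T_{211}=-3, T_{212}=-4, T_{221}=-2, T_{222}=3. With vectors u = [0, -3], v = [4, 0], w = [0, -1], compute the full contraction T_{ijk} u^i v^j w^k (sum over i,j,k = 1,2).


S = sum over i,j,k of T_{ijk} u_i v_j w_k. Expanding all 8 terms:
T_{111}*u_1*v_1*w_1 = -1*0*4*0 = 0  (running total: 0)
T_{112}*u_1*v_1*w_2 = 4*0*4*-1 = 0  (running total: 0)
T_{121}*u_1*v_2*w_1 = -1*0*0*0 = 0  (running total: 0)
T_{122}*u_1*v_2*w_2 = 4*0*0*-1 = 0  (running total: 0)
T_{211}*u_2*v_1*w_1 = -3*-3*4*0 = 0  (running total: 0)
T_{212}*u_2*v_1*w_2 = -4*-3*4*-1 = -48  (running total: -48)
T_{221}*u_2*v_2*w_1 = -2*-3*0*0 = 0  (running total: -48)
T_{222}*u_2*v_2*w_2 = 3*-3*0*-1 = 0  (running total: -48)
S = -48

-48


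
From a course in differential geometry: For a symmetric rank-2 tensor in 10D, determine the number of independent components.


A symmetric rank-2 tensor in d dimensions has d(d+1)/2 independent components.
d = 10
d(d+1)/2 = 10 * 11 / 2 = 110 / 2 = 55

55


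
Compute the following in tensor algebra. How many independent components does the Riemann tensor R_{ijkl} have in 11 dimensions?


The Riemann tensor in d dimensions has d^2(d^2 - 1)/12 independent components.
d = 11, so d^2 = 121
d^2 - 1 = 120
d^2(d^2 - 1) = 121 * 120 = 14520
Divide by 12: 14520 / 12 = 1210

1210


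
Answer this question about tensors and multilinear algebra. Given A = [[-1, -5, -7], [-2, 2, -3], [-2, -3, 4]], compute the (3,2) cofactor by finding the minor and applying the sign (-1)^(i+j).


To find cofactor C_{32}, delete row 3 and column 2.
The resulting 2x2 submatrix is: [[-1, -7], [-2, -3]]
Minor M_{32} = -1*-3 - -7*-2
  = 3 - 14 = -11
Sign = (-1)^(3+2) = (-1)^5 = -1
Cofactor C_{32} = -1 * -11 = 11

11


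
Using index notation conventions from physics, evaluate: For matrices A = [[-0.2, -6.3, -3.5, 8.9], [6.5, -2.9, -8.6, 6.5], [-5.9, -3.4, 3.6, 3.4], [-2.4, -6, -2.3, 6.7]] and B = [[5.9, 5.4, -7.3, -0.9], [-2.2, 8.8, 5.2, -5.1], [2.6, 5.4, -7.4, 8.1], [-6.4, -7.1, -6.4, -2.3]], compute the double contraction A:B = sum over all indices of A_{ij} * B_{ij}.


A:B = sum over all i,j of A_{ij} * B_{ij}.
Row 1: -0.2*5.9=-1.18, -6.3*5.4=-34.02, -3.5*-7.3=25.55, 8.9*-0.9=-8.01 => row sum = -17.66
Row 2: 6.5*-2.2=-14.3, -2.9*8.8=-25.52, -8.6*5.2=-44.72, 6.5*-5.1=-33.15 => row sum = -117.69
Row 3: -5.9*2.6=-15.34, -3.4*5.4=-18.36, 3.6*-7.4=-26.64, 3.4*8.1=27.54 => row sum = -32.8
Row 4: -2.4*-6.4=15.36, -6*-7.1=42.6, -2.3*-6.4=14.72, 6.7*-2.3=-15.41 => row sum = 57.27
Total = -17.66 + -117.69 + -32.8 + 57.27 = -110.88

-110.88


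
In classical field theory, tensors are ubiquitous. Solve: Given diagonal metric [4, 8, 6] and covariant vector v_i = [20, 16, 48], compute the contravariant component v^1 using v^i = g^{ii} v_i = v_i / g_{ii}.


To raise an index with a diagonal metric: v^i = v_i / g_{ii}.
For index 1: v_1 = 20, g_{11} = 4
v^1 = 20 / 4 = 5

5


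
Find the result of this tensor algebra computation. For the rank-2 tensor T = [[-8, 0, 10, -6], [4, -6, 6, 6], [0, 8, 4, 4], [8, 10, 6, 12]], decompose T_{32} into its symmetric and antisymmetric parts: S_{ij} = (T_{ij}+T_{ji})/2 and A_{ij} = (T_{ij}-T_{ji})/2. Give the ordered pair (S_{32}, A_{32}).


T_{32} = 8
T_{23} = 6
S_{32} = (8 + 6)/2 = 14/2 = 7
A_{32} = (8 - 6)/2 = 2/2 = 1
Check: S + A = 7 + 1 = 8 = T_{32}.

(7, 1)


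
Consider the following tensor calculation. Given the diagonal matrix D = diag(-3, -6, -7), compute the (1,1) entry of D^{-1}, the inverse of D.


For a diagonal matrix, the inverse has entries (D^{-1})_{ii} = 1/d_{ii}.
The diagonal entries are: d_{11} = -3, d_{22} = -6, d_{33} = -7
We need (D^{-1})_{11} = 1/d_{11} = 1/-3 = -1/3

-1/3


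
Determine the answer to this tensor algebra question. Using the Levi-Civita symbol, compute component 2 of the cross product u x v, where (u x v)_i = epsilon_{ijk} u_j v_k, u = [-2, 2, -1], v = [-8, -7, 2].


(u x v)_2 = sum_{j,k} epsilon_{2jk} u_j v_k. Only permutations of (1,2,3) contribute; the two non-zero terms are:
eps_{213} u_1 v_3 = -1 * -2 * 2 = 4
eps_{231} u_3 v_1 = 1 * -1 * -8 = 8
(u x v)_2 = 12

12


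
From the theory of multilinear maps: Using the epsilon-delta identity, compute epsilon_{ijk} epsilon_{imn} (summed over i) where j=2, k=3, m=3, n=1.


Using the identity: epsilon_{ijk} epsilon_{imn} = delta_{jm} delta_{kn} - delta_{jn} delta_{km}.
delta_{23} = 0
delta_{31} = 0
delta_{21} = 0
delta_{33} = 1
Result = 0 * 0 - 0 * 1 = 0 - 0 = 0

0


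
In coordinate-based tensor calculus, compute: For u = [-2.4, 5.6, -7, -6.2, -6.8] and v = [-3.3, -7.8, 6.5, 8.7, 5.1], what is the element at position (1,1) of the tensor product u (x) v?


The outer product entry T_{ij} = u_i * v_j.
We need i=1, j=1.
u_1 = -2.4, v_1 = -3.3
T_{1,1} = -2.4 * -3.3 = 7.92

7.92


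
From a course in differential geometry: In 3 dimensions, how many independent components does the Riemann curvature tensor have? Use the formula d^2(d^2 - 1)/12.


The Riemann tensor in d dimensions has d^2(d^2 - 1)/12 independent components.
d = 3, so d^2 = 9
d^2 - 1 = 8
d^2(d^2 - 1) = 9 * 8 = 72
Divide by 12: 72 / 12 = 6

6


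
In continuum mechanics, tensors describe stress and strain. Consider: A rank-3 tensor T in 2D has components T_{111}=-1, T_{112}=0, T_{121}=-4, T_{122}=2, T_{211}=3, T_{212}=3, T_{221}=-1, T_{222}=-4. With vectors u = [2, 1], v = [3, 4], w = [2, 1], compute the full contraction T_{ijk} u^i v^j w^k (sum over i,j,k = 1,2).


S = sum over i,j,k of T_{ijk} u_i v_j w_k. Expanding all 8 terms:
T_{111}*u_1*v_1*w_1 = -1*2*3*2 = -12  (running total: -12)
T_{112}*u_1*v_1*w_2 = 0*2*3*1 = 0  (running total: -12)
T_{121}*u_1*v_2*w_1 = -4*2*4*2 = -64  (running total: -76)
T_{122}*u_1*v_2*w_2 = 2*2*4*1 = 16  (running total: -60)
T_{211}*u_2*v_1*w_1 = 3*1*3*2 = 18  (running total: -42)
T_{212}*u_2*v_1*w_2 = 3*1*3*1 = 9  (running total: -33)
T_{221}*u_2*v_2*w_1 = -1*1*4*2 = -8  (running total: -41)
T_{222}*u_2*v_2*w_2 = -4*1*4*1 = -16  (running total: -57)
S = -57

-57


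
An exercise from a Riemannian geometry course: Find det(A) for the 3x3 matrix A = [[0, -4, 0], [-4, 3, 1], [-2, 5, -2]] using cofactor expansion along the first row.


Expanding along the first row, det(A) = a11*M_11 - a12*M_12 + a13*M_13, where M_1j is the (1,j) minor.
Minor M_11 = 3*-2 - 1*5 = -11
Minor M_12 = -4*-2 - 1*-2 = 10
Minor M_13 = -4*5 - 3*-2 = -14
det = 0*(-11) - -4*(10) + 0*(-14)
    = 0 - -40 + 0
    = 40

40


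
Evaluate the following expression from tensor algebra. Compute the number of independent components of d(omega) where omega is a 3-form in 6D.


The exterior derivative of a p-form is a (p+1)-form.
Its number of independent components is C(n, p+1).
n = 6, p+1 = 4
C(6, 4) = 15

15


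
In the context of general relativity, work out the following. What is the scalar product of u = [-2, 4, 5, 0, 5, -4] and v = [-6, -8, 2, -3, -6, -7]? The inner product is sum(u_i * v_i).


The inner product u . v = sum of u_i * v_i.
Term-by-term: -2 * -6, 4 * -8, 5 * 2, 0 * -3, 5 * -6, -4 * -7
Products: 12, -32, 10, 0, -30, 28
Sum = 12 + -32 + 10 + 0 + -30 + 28 = -12

-12


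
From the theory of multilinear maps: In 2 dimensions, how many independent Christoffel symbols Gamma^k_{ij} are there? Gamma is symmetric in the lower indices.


Christoffel symbols Gamma^k_{ij} are symmetric in i,j, so there are d * d(d+1)/2 independent symbols.
d = 2
d(d+1)/2 = 2 * 3 / 2 = 3
Total = 2 * 3 = 6

6


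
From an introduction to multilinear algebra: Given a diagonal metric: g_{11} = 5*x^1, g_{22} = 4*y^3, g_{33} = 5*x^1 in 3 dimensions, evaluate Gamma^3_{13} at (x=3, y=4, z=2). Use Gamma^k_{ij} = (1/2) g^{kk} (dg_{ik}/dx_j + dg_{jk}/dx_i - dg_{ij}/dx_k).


For a diagonal metric, Gamma^k_{ij} = (1/2) g^{kk} (dg_{ik}/dx_j + dg_{jk}/dx_i - dg_{ij}/dx_k).
The metric is diagonal, so g_{ab} = 0 for a != b.
At the given point: g_{11} = 15, g_{22} = 256, g_{33} = 15
g^{33} = 1/15
dg_{13}/dx_3 = 0 (off-diagonal)
dg_{33}/dx_1 = dg_{33}/dx_1 = 5
dg_{13}/dx_3 = 0 (off-diagonal)
Numerator = 0 + 5 - 0 = 5
Gamma^3_{13} = 5 / (2 * 15) = 1/6

1/6


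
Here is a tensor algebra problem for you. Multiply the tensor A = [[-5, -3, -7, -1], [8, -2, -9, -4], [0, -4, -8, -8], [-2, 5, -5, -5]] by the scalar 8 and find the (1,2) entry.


Scalar multiplication: (cA)_{ij} = c * A_{ij}.
c = 8
A_{12} = -3
(cA)_{12} = 8 * -3 = -24

-24


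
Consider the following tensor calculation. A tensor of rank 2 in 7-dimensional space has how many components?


The number of components of a rank-r tensor in d dimensions is d^r.
Here d = 7 and r = 2.
7^2 = 49

49


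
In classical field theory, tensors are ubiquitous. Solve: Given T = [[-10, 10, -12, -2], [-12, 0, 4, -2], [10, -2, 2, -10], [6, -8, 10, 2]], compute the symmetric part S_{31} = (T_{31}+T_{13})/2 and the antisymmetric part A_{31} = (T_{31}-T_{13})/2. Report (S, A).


T_{31} = 10
T_{13} = -12
S_{31} = (10 + -12)/2 = -2/2 = -1
A_{31} = (10 - -12)/2 = 22/2 = 11
Check: S + A = -1 + 11 = 10 = T_{31}.

(-1, 11)


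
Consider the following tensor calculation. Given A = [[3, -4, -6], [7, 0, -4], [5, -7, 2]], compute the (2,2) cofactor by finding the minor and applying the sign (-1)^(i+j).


To find cofactor C_{22}, delete row 2 and column 2.
The resulting 2x2 submatrix is: [[3, -6], [5, 2]]
Minor M_{22} = 3*2 - -6*5
  = 6 - -30 = 36
Sign = (-1)^(2+2) = (-1)^4 = 1
Cofactor C_{22} = 1 * 36 = 36

36


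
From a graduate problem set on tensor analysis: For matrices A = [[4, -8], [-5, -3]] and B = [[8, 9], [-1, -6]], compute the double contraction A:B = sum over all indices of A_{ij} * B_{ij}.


A:B = sum over all i,j of A_{ij} * B_{ij}.
Row 1: 4*8=32, -8*9=-72 => row sum = -40
Row 2: -5*-1=5, -3*-6=18 => row sum = 23
Total = -40 + 23 = -17

-17


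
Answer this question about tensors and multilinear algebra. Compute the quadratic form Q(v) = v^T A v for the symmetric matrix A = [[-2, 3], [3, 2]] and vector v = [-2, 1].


First compute Av:
(Av)_1 = -2*-2 + 3*1 = 7
(Av)_2 = 3*-2 + 2*1 = -4
Av = [7, -4]
Then v^T (Av) = -2*7 + 1*-4
= -14 + -4 = -18

-18


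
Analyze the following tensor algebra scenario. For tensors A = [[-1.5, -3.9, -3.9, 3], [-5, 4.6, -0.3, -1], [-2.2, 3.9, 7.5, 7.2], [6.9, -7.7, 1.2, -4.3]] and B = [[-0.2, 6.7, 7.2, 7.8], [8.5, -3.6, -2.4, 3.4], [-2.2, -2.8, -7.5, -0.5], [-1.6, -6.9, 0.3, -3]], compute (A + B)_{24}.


Tensor addition is component-wise: (A + B)_{ij} = A_{ij} + B_{ij}.
A_{24} = -1
B_{24} = 3.4
(A + B)_{24} = -1 + 3.4 = 2.4

2.4


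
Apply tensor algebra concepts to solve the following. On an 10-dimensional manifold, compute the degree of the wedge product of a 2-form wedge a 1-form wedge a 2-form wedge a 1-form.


The degree of a wedge product is the sum of the degrees of the individual forms.
Degrees: 2, 1, 2, 1
Total degree = 2 + 1 + 2 + 1 = 6

6


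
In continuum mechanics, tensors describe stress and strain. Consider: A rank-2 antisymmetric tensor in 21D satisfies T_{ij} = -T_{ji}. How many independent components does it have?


An antisymmetric rank-2 tensor satisfies A_{ij} = -A_{ji}, so diagonal entries are zero.
The independent components are the upper-triangular entries: C(n, 2) = n(n-1)/2.
n = 21
C(21, 2) = 21 * 20 / 2 = 420 / 2 = 210

210


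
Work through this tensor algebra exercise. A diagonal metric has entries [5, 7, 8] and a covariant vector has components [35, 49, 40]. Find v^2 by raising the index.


To raise an index with a diagonal metric: v^i = v_i / g_{ii}.
For index 2: v_2 = 49, g_{22} = 7
v^2 = 49 / 7 = 7

7


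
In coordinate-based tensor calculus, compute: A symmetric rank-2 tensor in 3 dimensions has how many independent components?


A symmetric rank-2 tensor in d dimensions has d(d+1)/2 independent components.
d = 3
d(d+1)/2 = 3 * 4 / 2 = 12 / 2 = 6

6


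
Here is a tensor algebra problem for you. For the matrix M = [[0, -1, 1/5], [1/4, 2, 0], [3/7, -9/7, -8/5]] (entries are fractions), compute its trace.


The trace is the sum of diagonal entries.
Diagonal: M[1,1] = 0, M[2,2] = 2, M[3,3] = -8/5
Tr(M) = 0 + 2 + -8/5
Computing step by step:
After adding M[1,1]: 0
After adding M[2,2]: 2
After adding M[3,3]: 2/5
Tr(M) = 2/5

2/5


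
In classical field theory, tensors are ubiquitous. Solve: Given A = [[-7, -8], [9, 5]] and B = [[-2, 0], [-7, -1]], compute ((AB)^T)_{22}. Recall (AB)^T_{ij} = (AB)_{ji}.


(AB)^T_{ij} = (AB)_{ji} = sum_k A_{jk} B_{ki}.
For i=2, j=2 we need (AB)_{22}:
A_{21} * B_{12} = 9 * 0 = 0
A_{22} * B_{22} = 5 * -1 = -5
Sum = 0 + -5 = -5

-5


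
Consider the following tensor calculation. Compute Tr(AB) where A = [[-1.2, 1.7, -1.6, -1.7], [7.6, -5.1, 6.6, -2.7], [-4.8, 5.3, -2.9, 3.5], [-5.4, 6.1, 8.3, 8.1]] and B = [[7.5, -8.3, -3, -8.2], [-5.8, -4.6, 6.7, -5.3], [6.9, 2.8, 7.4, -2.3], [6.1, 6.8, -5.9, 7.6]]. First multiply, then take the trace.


Tr(AB) = sum_i (AB)_{ii} where (AB)_{ii} = sum_k A_{ik} B_{ki}.
(AB)_{11} = -1.2*7.5 + 1.7*-5.8 + -1.6*6.9 + -1.7*6.1 = -40.27
(AB)_{22} = 7.6*-8.3 + -5.1*-4.6 + 6.6*2.8 + -2.7*6.8 = -39.5
(AB)_{33} = -4.8*-3 + 5.3*6.7 + -2.9*7.4 + 3.5*-5.9 = 7.8
(AB)_{44} = -5.4*-8.2 + 6.1*-5.3 + 8.3*-2.3 + 8.1*7.6 = 54.42
Tr(AB) = -40.27 + -39.5 + 7.8 + 54.42 = -17.55

-17.55


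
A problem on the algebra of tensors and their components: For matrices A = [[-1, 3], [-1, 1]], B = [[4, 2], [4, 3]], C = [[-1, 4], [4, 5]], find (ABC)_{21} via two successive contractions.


(ABC)_{21} = sum_m (AB)_{2m} C_{m1}. First compute row 2 of AB.
(AB)_{21} = -1*4 + 1*4 = 0
(AB)_{22} = -1*2 + 1*3 = 1
Now contract with column 1 of C:
(AB)_{21} * C_{11} = 0 * -1 = 0
(AB)_{22} * C_{21} = 1 * 4 = 4
(ABC)_{21} = 0 + 4 = 4

4


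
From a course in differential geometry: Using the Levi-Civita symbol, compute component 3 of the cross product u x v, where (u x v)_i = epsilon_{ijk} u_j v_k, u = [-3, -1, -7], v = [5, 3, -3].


(u x v)_3 = sum_{j,k} epsilon_{3jk} u_j v_k. Only permutations of (1,2,3) contribute; the two non-zero terms are:
eps_{312} u_1 v_2 = 1 * -3 * 3 = -9
eps_{321} u_2 v_1 = -1 * -1 * 5 = 5
(u x v)_3 = -4

-4


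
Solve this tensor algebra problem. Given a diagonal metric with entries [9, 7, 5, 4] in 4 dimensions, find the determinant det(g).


For a diagonal metric, the determinant is the product of diagonal entries.
Diagonal entries: 9, 7, 5, 4
det(g) = 9 * 7 * 5 * 4 = 1260

1260


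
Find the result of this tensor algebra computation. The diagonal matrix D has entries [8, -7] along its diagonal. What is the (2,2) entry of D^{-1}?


For a diagonal matrix, the inverse has entries (D^{-1})_{ii} = 1/d_{ii}.
The diagonal entries are: d_{11} = 8, d_{22} = -7
We need (D^{-1})_{22} = 1/d_{22} = 1/-7 = -1/7

-1/7


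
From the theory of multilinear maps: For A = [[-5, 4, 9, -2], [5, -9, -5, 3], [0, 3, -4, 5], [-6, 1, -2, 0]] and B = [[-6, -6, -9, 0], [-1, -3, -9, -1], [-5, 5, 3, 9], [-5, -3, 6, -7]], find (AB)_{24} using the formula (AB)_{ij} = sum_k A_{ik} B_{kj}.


(AB)_{ij} = sum_k A_{ik} B_{kj}.
For i=2, j=4:
A_{21} * B_{14} = 5 * 0 = 0
A_{22} * B_{24} = -9 * -1 = 9
A_{23} * B_{34} = -5 * 9 = -45
A_{24} * B_{44} = 3 * -7 = -21
Sum = 0 + 9 + -45 + -21 = -57

-57


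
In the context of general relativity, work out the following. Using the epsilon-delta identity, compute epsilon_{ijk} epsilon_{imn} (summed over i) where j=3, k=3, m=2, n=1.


Using the identity: epsilon_{ijk} epsilon_{imn} = delta_{jm} delta_{kn} - delta_{jn} delta_{km}.
delta_{32} = 0
delta_{31} = 0
delta_{31} = 0
delta_{32} = 0
Result = 0 * 0 - 0 * 0 = 0 - 0 = 0

0


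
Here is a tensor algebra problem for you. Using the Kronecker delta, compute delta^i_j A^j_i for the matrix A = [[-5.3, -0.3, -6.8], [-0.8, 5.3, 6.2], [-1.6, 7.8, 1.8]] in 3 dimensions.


The contraction (trace) of a rank-2 tensor is the sum of its diagonal elements.
Diagonal entries: A[1,1] = -5.3, A[2,2] = 5.3, A[3,3] = 1.8
Tr(A) = -5.3 + 5.3 + 1.8 = 1.8

1.8


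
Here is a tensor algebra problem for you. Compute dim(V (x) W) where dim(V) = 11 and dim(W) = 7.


The dimension of a tensor product is the product of dimensions.
dim(V) = 11, dim(W) = 7
dim(V (x) W) = 11 * 7 = 77

77


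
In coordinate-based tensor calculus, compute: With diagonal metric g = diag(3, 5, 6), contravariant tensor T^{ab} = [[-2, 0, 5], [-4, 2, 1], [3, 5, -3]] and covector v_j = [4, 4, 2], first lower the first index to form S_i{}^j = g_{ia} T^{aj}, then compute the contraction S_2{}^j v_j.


Step 1: lower the first index. For a diagonal metric, g_{ia} T^{aj} = g_{ii} T^{ij} (no sum on i).
g_{22} = 5
S_2{}^1 = 5 * T^{21} = 5 * -4 = -20
S_2{}^2 = 5 * T^{22} = 5 * 2 = 10
S_2{}^3 = 5 * T^{23} = 5 * 1 = 5
Step 2: contract S_2{}^j with v_j.
S_2{}^1 * v_1 = -20 * 4 = -80
S_2{}^2 * v_2 = 10 * 4 = 40
S_2{}^3 * v_3 = 5 * 2 = 10
Result = -80 + 40 + 10 = -30

-30


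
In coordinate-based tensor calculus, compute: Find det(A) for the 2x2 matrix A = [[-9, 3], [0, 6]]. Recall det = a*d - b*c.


For a 2x2 matrix [[a, b], [c, d]], det = a*d - b*c.
a = -9, b = 3, c = 0, d = 6
a*d = -9 * 6 = -54
b*c = 3 * 0 = 0
det = -54 - 0 = -54

-54


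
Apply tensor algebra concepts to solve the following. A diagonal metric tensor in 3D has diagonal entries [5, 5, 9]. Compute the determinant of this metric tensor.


For a diagonal metric, the determinant is the product of diagonal entries.
Diagonal entries: 5, 5, 9
det(g) = 5 * 5 * 9 = 225

225


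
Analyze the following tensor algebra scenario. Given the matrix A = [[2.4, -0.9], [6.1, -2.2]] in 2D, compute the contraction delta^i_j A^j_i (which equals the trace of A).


The contraction (trace) of a rank-2 tensor is the sum of its diagonal elements.
Diagonal entries: A[1,1] = 2.4, A[2,2] = -2.2
Tr(A) = 2.4 + -2.2 = 0.2

0.2


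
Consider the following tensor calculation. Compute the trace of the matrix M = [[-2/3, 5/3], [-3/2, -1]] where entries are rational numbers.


The trace is the sum of diagonal entries.
Diagonal: M[1,1] = -2/3, M[2,2] = -1
Tr(M) = -2/3 + -1
Computing step by step:
After adding M[1,1]: -2/3
After adding M[2,2]: -5/3
Tr(M) = -5/3

-5/3


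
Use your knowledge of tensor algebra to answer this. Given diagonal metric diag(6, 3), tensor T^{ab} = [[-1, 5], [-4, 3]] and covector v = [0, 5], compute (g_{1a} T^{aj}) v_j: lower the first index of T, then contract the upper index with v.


Step 1: lower the first index. For a diagonal metric, g_{ia} T^{aj} = g_{ii} T^{ij} (no sum on i).
g_{11} = 6
S_1{}^1 = 6 * T^{11} = 6 * -1 = -6
S_1{}^2 = 6 * T^{12} = 6 * 5 = 30
Step 2: contract S_1{}^j with v_j.
S_1{}^1 * v_1 = -6 * 0 = 0
S_1{}^2 * v_2 = 30 * 5 = 150
Result = 0 + 150 = 150

150


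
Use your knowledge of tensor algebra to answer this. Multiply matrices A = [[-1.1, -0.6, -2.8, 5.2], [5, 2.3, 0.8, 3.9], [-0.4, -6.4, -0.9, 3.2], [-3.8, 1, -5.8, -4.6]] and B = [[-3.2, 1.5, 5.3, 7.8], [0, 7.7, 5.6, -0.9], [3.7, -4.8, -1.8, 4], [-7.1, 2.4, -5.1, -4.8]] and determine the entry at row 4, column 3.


(AB)_{ij} = sum_k A_{ik} B_{kj}.
For i=4, j=3:
A_{41} * B_{13} = -3.8 * 5.3 = -20.14
A_{42} * B_{23} = 1 * 5.6 = 5.6
A_{43} * B_{33} = -5.8 * -1.8 = 10.44
A_{44} * B_{43} = -4.6 * -5.1 = 23.46
Sum = -20.14 + 5.6 + 10.44 + 23.46 = 19.36

19.36


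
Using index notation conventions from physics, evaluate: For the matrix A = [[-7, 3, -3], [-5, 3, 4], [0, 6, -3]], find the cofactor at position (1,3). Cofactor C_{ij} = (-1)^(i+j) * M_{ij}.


To find cofactor C_{13}, delete row 1 and column 3.
The resulting 2x2 submatrix is: [[-5, 3], [0, 6]]
Minor M_{13} = -5*6 - 3*0
  = -30 - 0 = -30
Sign = (-1)^(1+3) = (-1)^4 = 1
Cofactor C_{13} = 1 * -30 = -30

-30


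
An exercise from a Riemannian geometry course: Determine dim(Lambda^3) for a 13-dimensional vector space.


The dimension of the space of p-forms on an n-dimensional space is C(n, p).
n = 13, p = 3
C(13, 3) = 13! / (3! * 10!) = 286

286


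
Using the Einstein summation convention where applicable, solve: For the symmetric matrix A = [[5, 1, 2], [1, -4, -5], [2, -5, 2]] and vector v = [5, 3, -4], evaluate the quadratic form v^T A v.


First compute Av:
(Av)_1 = 5*5 + 1*3 + 2*-4 = 20
(Av)_2 = 1*5 + -4*3 + -5*-4 = 13
(Av)_3 = 2*5 + -5*3 + 2*-4 = -13
Av = [20, 13, -13]
Then v^T (Av) = 5*20 + 3*13 + -4*-13
= 100 + 39 + 52 = 191

191


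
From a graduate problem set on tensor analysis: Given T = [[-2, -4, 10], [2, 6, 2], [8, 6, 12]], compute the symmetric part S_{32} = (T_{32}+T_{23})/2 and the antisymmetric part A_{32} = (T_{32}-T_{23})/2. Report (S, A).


T_{32} = 6
T_{23} = 2
S_{32} = (6 + 2)/2 = 8/2 = 4
A_{32} = (6 - 2)/2 = 4/2 = 2
Check: S + A = 4 + 2 = 6 = T_{32}.

(4, 2)


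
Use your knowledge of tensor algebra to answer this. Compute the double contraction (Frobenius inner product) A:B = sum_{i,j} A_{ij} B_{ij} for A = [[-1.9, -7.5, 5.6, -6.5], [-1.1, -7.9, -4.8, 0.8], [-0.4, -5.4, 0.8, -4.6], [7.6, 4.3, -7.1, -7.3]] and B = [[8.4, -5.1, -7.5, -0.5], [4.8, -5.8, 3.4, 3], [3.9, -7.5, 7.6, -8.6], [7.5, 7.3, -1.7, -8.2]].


A:B = sum over all i,j of A_{ij} * B_{ij}.
Row 1: -1.9*8.4=-15.96, -7.5*-5.1=38.25, 5.6*-7.5=-42, -6.5*-0.5=3.25 => row sum = -16.46
Row 2: -1.1*4.8=-5.28, -7.9*-5.8=45.82, -4.8*3.4=-16.32, 0.8*3=2.4 => row sum = 26.62
Row 3: -0.4*3.9=-1.56, -5.4*-7.5=40.5, 0.8*7.6=6.08, -4.6*-8.6=39.56 => row sum = 84.58
Row 4: 7.6*7.5=57, 4.3*7.3=31.39, -7.1*-1.7=12.07, -7.3*-8.2=59.86 => row sum = 160.32
Total = -16.46 + 26.62 + 84.58 + 160.32 = 255.06

255.06


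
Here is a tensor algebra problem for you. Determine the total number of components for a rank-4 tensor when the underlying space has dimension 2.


The number of components of a rank-r tensor in d dimensions is d^r.
Here d = 2 and r = 4.
2^4 = 16

16


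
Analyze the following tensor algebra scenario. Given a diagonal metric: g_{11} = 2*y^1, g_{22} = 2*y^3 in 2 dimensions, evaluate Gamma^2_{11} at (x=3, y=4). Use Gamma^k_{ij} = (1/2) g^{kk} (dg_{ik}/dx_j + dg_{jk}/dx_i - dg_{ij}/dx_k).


For a diagonal metric, Gamma^k_{ij} = (1/2) g^{kk} (dg_{ik}/dx_j + dg_{jk}/dx_i - dg_{ij}/dx_k).
The metric is diagonal, so g_{ab} = 0 for a != b.
At the given point: g_{11} = 8, g_{22} = 128
g^{22} = 1/128
dg_{12}/dx_1 = 0 (off-diagonal)
dg_{12}/dx_1 = 0 (off-diagonal)
dg_{11}/dx_2 = dg_{11}/dx_2 = 2
Numerator = 0 + 0 - 2 = -2
Gamma^2_{11} = -2 / (2 * 128) = -1/128

-1/128


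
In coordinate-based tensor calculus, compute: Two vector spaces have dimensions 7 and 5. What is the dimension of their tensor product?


The dimension of a tensor product is the product of dimensions.
dim(V) = 7, dim(W) = 5
dim(V (x) W) = 7 * 5 = 35

35


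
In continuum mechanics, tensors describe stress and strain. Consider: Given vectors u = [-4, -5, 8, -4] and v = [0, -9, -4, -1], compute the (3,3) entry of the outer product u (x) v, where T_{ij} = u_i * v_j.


The outer product entry T_{ij} = u_i * v_j.
We need i=3, j=3.
u_3 = 8, v_3 = -4
T_{3,3} = 8 * -4 = -32

-32


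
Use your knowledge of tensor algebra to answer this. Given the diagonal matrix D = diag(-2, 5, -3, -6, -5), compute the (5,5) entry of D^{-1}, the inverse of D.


For a diagonal matrix, the inverse has entries (D^{-1})_{ii} = 1/d_{ii}.
The diagonal entries are: d_{11} = -2, d_{22} = 5, d_{33} = -3, d_{44} = -6, d_{55} = -5
We need (D^{-1})_{55} = 1/d_{55} = 1/-5 = -1/5

-1/5


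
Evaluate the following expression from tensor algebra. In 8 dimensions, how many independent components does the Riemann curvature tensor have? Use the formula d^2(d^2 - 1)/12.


The Riemann tensor in d dimensions has d^2(d^2 - 1)/12 independent components.
d = 8, so d^2 = 64
d^2 - 1 = 63
d^2(d^2 - 1) = 64 * 63 = 4032
Divide by 12: 4032 / 12 = 336

336


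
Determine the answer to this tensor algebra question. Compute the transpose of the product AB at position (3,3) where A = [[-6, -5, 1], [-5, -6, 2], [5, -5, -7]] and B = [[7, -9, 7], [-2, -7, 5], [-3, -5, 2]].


(AB)^T_{ij} = (AB)_{ji} = sum_k A_{jk} B_{ki}.
For i=3, j=3 we need (AB)_{33}:
A_{31} * B_{13} = 5 * 7 = 35
A_{32} * B_{23} = -5 * 5 = -25
A_{33} * B_{33} = -7 * 2 = -14
Sum = 35 + -25 + -14 = -4

-4


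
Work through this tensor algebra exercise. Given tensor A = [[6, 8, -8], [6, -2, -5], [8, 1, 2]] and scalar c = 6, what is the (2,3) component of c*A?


Scalar multiplication: (cA)_{ij} = c * A_{ij}.
c = 6
A_{23} = -5
(cA)_{23} = 6 * -5 = -30

-30


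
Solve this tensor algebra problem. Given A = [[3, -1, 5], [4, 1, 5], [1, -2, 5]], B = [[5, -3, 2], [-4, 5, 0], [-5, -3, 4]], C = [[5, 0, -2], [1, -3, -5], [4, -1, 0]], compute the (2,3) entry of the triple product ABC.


(ABC)_{23} = sum_m (AB)_{2m} C_{m3}. First compute row 2 of AB.
(AB)_{21} = 4*5 + 1*-4 + 5*-5 = -9
(AB)_{22} = 4*-3 + 1*5 + 5*-3 = -22
(AB)_{23} = 4*2 + 1*0 + 5*4 = 28
Now contract with column 3 of C:
(AB)_{21} * C_{13} = -9 * -2 = 18
(AB)_{22} * C_{23} = -22 * -5 = 110
(AB)_{23} * C_{33} = 28 * 0 = 0
(ABC)_{23} = 18 + 110 + 0 = 128

128


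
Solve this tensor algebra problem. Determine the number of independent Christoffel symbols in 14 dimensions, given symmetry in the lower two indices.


Christoffel symbols Gamma^k_{ij} are symmetric in i,j, so there are d * d(d+1)/2 independent symbols.
d = 14
d(d+1)/2 = 14 * 15 / 2 = 105
Total = 14 * 105 = 1470

1470


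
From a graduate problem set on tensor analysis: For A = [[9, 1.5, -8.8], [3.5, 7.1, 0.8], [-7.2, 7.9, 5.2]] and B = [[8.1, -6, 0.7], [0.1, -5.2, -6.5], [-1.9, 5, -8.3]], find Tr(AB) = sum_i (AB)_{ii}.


Tr(AB) = sum_i (AB)_{ii} where (AB)_{ii} = sum_k A_{ik} B_{ki}.
(AB)_{11} = 9*8.1 + 1.5*0.1 + -8.8*-1.9 = 89.77
(AB)_{22} = 3.5*-6 + 7.1*-5.2 + 0.8*5 = -53.92
(AB)_{33} = -7.2*0.7 + 7.9*-6.5 + 5.2*-8.3 = -99.55
Tr(AB) = 89.77 + -53.92 + -99.55 = -63.7

-63.7


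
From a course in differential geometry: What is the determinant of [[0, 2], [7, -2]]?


For a 2x2 matrix [[a, b], [c, d]], det = a*d - b*c.
a = 0, b = 2, c = 7, d = -2
a*d = 0 * -2 = 0
b*c = 2 * 7 = 14
det = 0 - 14 = -14

-14


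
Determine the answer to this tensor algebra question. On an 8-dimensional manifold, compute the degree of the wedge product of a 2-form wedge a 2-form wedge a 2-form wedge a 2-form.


The degree of a wedge product is the sum of the degrees of the individual forms.
Degrees: 2, 2, 2, 2
Total degree = 2 + 2 + 2 + 2 = 8

8


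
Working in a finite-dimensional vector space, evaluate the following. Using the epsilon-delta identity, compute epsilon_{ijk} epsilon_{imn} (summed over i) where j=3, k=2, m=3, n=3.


Using the identity: epsilon_{ijk} epsilon_{imn} = delta_{jm} delta_{kn} - delta_{jn} delta_{km}.
delta_{33} = 1
delta_{23} = 0
delta_{33} = 1
delta_{23} = 0
Result = 1 * 0 - 1 * 0 = 0 - 0 = 0

0


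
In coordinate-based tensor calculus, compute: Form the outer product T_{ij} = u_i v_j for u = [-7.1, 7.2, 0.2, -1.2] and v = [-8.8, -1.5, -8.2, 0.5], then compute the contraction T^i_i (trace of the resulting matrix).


The outer product gives T_{ij} = u_i v_j.
The trace (contraction) is Tr(T) = sum_i T_{ii} = sum_i u_i v_i.
Diagonal entries:
T_{11} = u_1 * v_1 = -7.1 * -8.8 = 62.48
T_{22} = u_2 * v_2 = 7.2 * -1.5 = -10.8
T_{33} = u_3 * v_3 = 0.2 * -8.2 = -1.64
T_{44} = u_4 * v_4 = -1.2 * 0.5 = -0.6
Tr(T) = 62.48 + -10.8 + -1.64 + -0.6 = 49.44

49.44


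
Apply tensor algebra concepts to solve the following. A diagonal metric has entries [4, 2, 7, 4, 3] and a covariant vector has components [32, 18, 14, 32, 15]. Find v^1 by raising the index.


To raise an index with a diagonal metric: v^i = v_i / g_{ii}.
For index 1: v_1 = 32, g_{11} = 4
v^1 = 32 / 4 = 8

8


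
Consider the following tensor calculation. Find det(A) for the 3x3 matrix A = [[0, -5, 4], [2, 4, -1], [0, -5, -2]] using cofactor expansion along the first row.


Expanding along the first row, det(A) = a11*M_11 - a12*M_12 + a13*M_13, where M_1j is the (1,j) minor.
Minor M_11 = 4*-2 - -1*-5 = -13
Minor M_12 = 2*-2 - -1*0 = -4
Minor M_13 = 2*-5 - 4*0 = -10
det = 0*(-13) - -5*(-4) + 4*(-10)
    = 0 - 20 + -40
    = -60

-60


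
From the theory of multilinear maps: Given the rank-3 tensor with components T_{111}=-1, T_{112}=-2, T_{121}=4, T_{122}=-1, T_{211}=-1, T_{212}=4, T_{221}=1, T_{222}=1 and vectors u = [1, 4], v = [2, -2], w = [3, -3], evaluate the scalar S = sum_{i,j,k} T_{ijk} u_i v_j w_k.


S = sum over i,j,k of T_{ijk} u_i v_j w_k. Expanding all 8 terms:
T_{111}*u_1*v_1*w_1 = -1*1*2*3 = -6  (running total: -6)
T_{112}*u_1*v_1*w_2 = -2*1*2*-3 = 12  (running total: 6)
T_{121}*u_1*v_2*w_1 = 4*1*-2*3 = -24  (running total: -18)
T_{122}*u_1*v_2*w_2 = -1*1*-2*-3 = -6  (running total: -24)
T_{211}*u_2*v_1*w_1 = -1*4*2*3 = -24  (running total: -48)
T_{212}*u_2*v_1*w_2 = 4*4*2*-3 = -96  (running total: -144)
T_{221}*u_2*v_2*w_1 = 1*4*-2*3 = -24  (running total: -168)
T_{222}*u_2*v_2*w_2 = 1*4*-2*-3 = 24  (running total: -144)
S = -144

-144


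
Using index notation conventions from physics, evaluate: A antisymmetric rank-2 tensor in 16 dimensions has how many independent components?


A antisymmetric rank-2 tensor in d dimensions has d(d-1)/2 independent components.
d = 16
d(d-1)/2 = 16 * 15 / 2 = 240 / 2 = 120

120


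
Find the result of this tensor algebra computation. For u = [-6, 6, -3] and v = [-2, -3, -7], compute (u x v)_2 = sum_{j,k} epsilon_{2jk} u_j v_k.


(u x v)_2 = sum_{j,k} epsilon_{2jk} u_j v_k. Only permutations of (1,2,3) contribute; the two non-zero terms are:
eps_{213} u_1 v_3 = -1 * -6 * -7 = -42
eps_{231} u_3 v_1 = 1 * -3 * -2 = 6
(u x v)_2 = -36

-36


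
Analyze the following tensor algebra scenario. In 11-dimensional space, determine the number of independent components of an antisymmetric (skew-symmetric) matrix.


An antisymmetric rank-2 tensor satisfies A_{ij} = -A_{ji}, so diagonal entries are zero.
The independent components are the upper-triangular entries: C(n, 2) = n(n-1)/2.
n = 11
C(11, 2) = 11 * 10 / 2 = 110 / 2 = 55

55


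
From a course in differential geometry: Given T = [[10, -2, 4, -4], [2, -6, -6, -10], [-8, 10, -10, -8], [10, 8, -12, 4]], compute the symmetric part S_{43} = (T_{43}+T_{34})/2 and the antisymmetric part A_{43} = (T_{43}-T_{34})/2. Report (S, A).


T_{43} = -12
T_{34} = -8
S_{43} = (-12 + -8)/2 = -20/2 = -10
A_{43} = (-12 - -8)/2 = -4/2 = -2
Check: S + A = -10 + -2 = -12 = T_{43}.

(-10, -2)


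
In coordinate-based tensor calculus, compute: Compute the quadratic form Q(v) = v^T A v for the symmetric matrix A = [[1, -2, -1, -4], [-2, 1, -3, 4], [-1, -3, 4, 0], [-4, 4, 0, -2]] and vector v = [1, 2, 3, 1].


First compute Av:
(Av)_1 = 1*1 + -2*2 + -1*3 + -4*1 = -10
(Av)_2 = -2*1 + 1*2 + -3*3 + 4*1 = -5
(Av)_3 = -1*1 + -3*2 + 4*3 + 0*1 = 5
(Av)_4 = -4*1 + 4*2 + 0*3 + -2*1 = 2
Av = [-10, -5, 5, 2]
Then v^T (Av) = 1*-10 + 2*-5 + 3*5 + 1*2
= -10 + -10 + 15 + 2 = -3

-3


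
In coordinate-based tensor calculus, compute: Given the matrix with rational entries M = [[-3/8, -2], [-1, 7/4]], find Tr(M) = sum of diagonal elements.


The trace is the sum of diagonal entries.
Diagonal: M[1,1] = -3/8, M[2,2] = 7/4
Tr(M) = -3/8 + 7/4
Computing step by step:
After adding M[1,1]: -3/8
After adding M[2,2]: 11/8
Tr(M) = 11/8

11/8


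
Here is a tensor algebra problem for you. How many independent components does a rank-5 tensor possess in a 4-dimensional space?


The number of components of a rank-r tensor in d dimensions is d^r.
Here d = 4 and r = 5.
4^5 = 1024

1024


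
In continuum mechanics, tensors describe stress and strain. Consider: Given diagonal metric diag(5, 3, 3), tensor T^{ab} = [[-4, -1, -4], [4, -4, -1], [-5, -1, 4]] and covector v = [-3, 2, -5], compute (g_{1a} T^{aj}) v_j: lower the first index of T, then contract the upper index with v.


Step 1: lower the first index. For a diagonal metric, g_{ia} T^{aj} = g_{ii} T^{ij} (no sum on i).
g_{11} = 5
S_1{}^1 = 5 * T^{11} = 5 * -4 = -20
S_1{}^2 = 5 * T^{12} = 5 * -1 = -5
S_1{}^3 = 5 * T^{13} = 5 * -4 = -20
Step 2: contract S_1{}^j with v_j.
S_1{}^1 * v_1 = -20 * -3 = 60
S_1{}^2 * v_2 = -5 * 2 = -10
S_1{}^3 * v_3 = -20 * -5 = 100
Result = 60 + -10 + 100 = 150

150
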